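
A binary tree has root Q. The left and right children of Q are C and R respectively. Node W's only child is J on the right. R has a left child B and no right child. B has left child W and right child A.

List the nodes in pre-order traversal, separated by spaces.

Pre-order visits the node, then its left subtree, then its right subtree.
Visit Q.
At Q: go left to C.
  C is a leaf — visit C.
At Q: go right to R.
  Visit R.
  At R: go left to B.
    Visit B.
    At B: go left to W.
      Visit W.
      At W: no left child.
      At W: go right to J.
        J is a leaf — visit J.
    At B: go right to A.
      A is a leaf — visit A.
  At R: no right child.

Q C R B W J A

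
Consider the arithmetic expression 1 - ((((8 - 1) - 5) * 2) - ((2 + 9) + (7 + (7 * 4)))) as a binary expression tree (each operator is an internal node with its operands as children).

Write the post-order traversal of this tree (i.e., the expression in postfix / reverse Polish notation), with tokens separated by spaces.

1 8 1 - 5 - 2 * 2 9 + 7 7 4 * + + - -

Post-order on an expression tree gives postfix notation: for each operator, emit left operand, right operand, then the operator.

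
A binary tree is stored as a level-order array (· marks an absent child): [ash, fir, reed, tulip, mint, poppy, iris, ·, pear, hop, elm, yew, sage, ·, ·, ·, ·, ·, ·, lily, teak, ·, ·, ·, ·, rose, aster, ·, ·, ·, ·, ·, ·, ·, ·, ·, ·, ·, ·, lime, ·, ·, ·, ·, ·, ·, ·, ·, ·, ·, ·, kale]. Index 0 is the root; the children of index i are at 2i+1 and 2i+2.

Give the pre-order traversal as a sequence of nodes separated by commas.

ash, fir, tulip, pear, mint, hop, lily, lime, teak, elm, reed, poppy, yew, sage, rose, kale, aster, iris

Pre-order visits the node, then its left subtree, then its right subtree.
Visit ash.
At ash: go left to fir.
  Visit fir.
  At fir: go left to tulip.
    Visit tulip.
    At tulip: no left child.
    At tulip: go right to pear.
      pear is a leaf — visit pear.
  At fir: go right to mint.
    Visit mint.
    At mint: go left to hop.
      Visit hop.
      At hop: go left to lily.
        Visit lily.
        At lily: go left to lime.
          lime is a leaf — visit lime.
        At lily: no right child.
      At hop: go right to teak.
        teak is a leaf — visit teak.
    At mint: go right to elm.
      elm is a leaf — visit elm.
At ash: go right to reed.
  Visit reed.
  At reed: go left to poppy.
    Visit poppy.
    At poppy: go left to yew.
      yew is a leaf — visit yew.
    At poppy: go right to sage.
      Visit sage.
      At sage: go left to rose.
        Visit rose.
        At rose: go left to kale.
          kale is a leaf — visit kale.
        At rose: no right child.
      At sage: go right to aster.
        aster is a leaf — visit aster.
  At reed: go right to iris.
    iris is a leaf — visit iris.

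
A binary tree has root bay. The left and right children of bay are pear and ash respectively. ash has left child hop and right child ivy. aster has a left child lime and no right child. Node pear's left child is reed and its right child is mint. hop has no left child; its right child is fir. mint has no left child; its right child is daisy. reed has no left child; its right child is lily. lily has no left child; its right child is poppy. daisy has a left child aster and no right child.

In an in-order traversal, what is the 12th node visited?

ash

In-order visits the left subtree, then the node, then the right subtree.
At bay: go left to pear.
  At pear: go left to reed.
    At reed: no left child.
    Visit reed.
    At reed: go right to lily.
      At lily: no left child.
      Visit lily.
      At lily: go right to poppy.
        poppy is a leaf — visit poppy.
  Visit pear.
  At pear: go right to mint.
    At mint: no left child.
    Visit mint.
    At mint: go right to daisy.
      At daisy: go left to aster.
        At aster: go left to lime.
          lime is a leaf — visit lime.
        Visit aster.
        At aster: no right child.
      Visit daisy.
      At daisy: no right child.
Visit bay.
At bay: go right to ash.
  At ash: go left to hop.
    At hop: no left child.
    Visit hop.
    At hop: go right to fir.
      fir is a leaf — visit fir.
  Visit ash.
  At ash: go right to ivy.
    ivy is a leaf — visit ivy.
Full in-order sequence: reed, lily, poppy, pear, mint, lime, aster, daisy, bay, hop, fir, ash, ivy.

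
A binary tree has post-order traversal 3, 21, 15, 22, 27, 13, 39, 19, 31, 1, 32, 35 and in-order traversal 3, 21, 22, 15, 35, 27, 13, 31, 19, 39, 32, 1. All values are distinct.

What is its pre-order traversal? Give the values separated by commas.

The last element of post-order is the root; it splits in-order into left and right subtrees.
Root 35: left subtree has 4 nodes {3, 21, 22, 15}, right has 7 {27, 13, 31, 19, 39, 32, 1}.
  Root 22: left subtree has 2 nodes {3, 21}, right has 1 {15}.
    Root 21: left subtree has 1 node {3}, right has 0 { }.
  Root 32: left subtree has 5 nodes {27, 13, 31, 19, 39}, right has 1 {1}.
    Root 31: left subtree has 2 nodes {27, 13}, right has 2 {19, 39}.
      Root 13: left subtree has 1 node {27}, right has 0 { }.
      Root 19: left subtree has 0 nodes { }, right has 1 {39}.

35, 22, 21, 3, 15, 32, 31, 13, 27, 19, 39, 1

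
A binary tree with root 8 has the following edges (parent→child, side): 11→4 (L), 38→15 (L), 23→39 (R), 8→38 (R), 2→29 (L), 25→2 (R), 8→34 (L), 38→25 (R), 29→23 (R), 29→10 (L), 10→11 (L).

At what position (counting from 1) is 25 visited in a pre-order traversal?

Pre-order visits the node, then its left subtree, then its right subtree.
Visit 8.
At 8: go left to 34.
  34 is a leaf — visit 34.
At 8: go right to 38.
  Visit 38.
  At 38: go left to 15.
    15 is a leaf — visit 15.
  At 38: go right to 25.
    Visit 25.
    At 25: no left child.
    At 25: go right to 2.
      Visit 2.
      At 2: go left to 29.
        Visit 29.
        At 29: go left to 10.
          Visit 10.
          At 10: go left to 11.
            Visit 11.
            At 11: go left to 4.
              4 is a leaf — visit 4.
            At 11: no right child.
          At 10: no right child.
        At 29: go right to 23.
          Visit 23.
          At 23: no left child.
          At 23: go right to 39.
            39 is a leaf — visit 39.
      At 2: no right child.
Full pre-order sequence: 8, 34, 38, 15, 25, 2, 29, 10, 11, 4, 23, 39.

5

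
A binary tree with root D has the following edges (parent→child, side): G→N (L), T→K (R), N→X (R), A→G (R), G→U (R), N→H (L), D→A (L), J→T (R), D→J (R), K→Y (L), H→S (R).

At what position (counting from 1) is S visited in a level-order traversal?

Level-order visits nodes level by level from the root, left to right within each level.
Level 0: D
Level 1: A, J
Level 2: G, T
Level 3: N, U, K
Level 4: H, X, Y
Level 5: S
Full level-order sequence: D, A, J, G, T, N, U, K, H, X, Y, S.

12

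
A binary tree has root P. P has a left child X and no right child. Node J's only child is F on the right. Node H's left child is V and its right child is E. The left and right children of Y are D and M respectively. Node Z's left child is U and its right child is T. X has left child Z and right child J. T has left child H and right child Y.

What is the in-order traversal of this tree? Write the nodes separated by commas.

In-order visits the left subtree, then the node, then the right subtree.
At P: go left to X.
  At X: go left to Z.
    At Z: go left to U.
      U is a leaf — visit U.
    Visit Z.
    At Z: go right to T.
      At T: go left to H.
        At H: go left to V.
          V is a leaf — visit V.
        Visit H.
        At H: go right to E.
          E is a leaf — visit E.
      Visit T.
      At T: go right to Y.
        At Y: go left to D.
          D is a leaf — visit D.
        Visit Y.
        At Y: go right to M.
          M is a leaf — visit M.
  Visit X.
  At X: go right to J.
    At J: no left child.
    Visit J.
    At J: go right to F.
      F is a leaf — visit F.
Visit P.
At P: no right child.

U, Z, V, H, E, T, D, Y, M, X, J, F, P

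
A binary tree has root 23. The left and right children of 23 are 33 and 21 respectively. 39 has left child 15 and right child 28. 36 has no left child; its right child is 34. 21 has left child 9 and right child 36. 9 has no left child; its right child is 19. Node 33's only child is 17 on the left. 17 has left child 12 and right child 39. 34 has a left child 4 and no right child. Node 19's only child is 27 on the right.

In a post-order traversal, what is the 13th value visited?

Post-order visits the left subtree, then the right subtree, then the node.
At 23: go left to 33.
  At 33: go left to 17.
    At 17: go left to 12.
      12 is a leaf — visit 12.
    At 17: go right to 39.
      At 39: go left to 15.
        15 is a leaf — visit 15.
      At 39: go right to 28.
        28 is a leaf — visit 28.
      Visit 39.
    Visit 17.
  At 33: no right child.
  Visit 33.
At 23: go right to 21.
  At 21: go left to 9.
    At 9: no left child.
    At 9: go right to 19.
      At 19: no left child.
      At 19: go right to 27.
        27 is a leaf — visit 27.
      Visit 19.
    Visit 9.
  At 21: go right to 36.
    At 36: no left child.
    At 36: go right to 34.
      At 34: go left to 4.
        4 is a leaf — visit 4.
      At 34: no right child.
      Visit 34.
    Visit 36.
  Visit 21.
Visit 23.
Full post-order sequence: 12, 15, 28, 39, 17, 33, 27, 19, 9, 4, 34, 36, 21, 23.

21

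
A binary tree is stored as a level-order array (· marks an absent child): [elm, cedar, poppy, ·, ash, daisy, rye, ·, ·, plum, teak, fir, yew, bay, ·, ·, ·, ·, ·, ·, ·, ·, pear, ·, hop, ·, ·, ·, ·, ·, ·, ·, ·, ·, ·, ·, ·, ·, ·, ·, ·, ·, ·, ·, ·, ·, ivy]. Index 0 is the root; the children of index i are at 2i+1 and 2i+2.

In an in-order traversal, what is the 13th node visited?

In-order visits the left subtree, then the node, then the right subtree.
At elm: go left to cedar.
  At cedar: no left child.
  Visit cedar.
  At cedar: go right to ash.
    At ash: go left to plum.
      plum is a leaf — visit plum.
    Visit ash.
    At ash: go right to teak.
      At teak: no left child.
      Visit teak.
      At teak: go right to pear.
        At pear: no left child.
        Visit pear.
        At pear: go right to ivy.
          ivy is a leaf — visit ivy.
Visit elm.
At elm: go right to poppy.
  At poppy: go left to daisy.
    At daisy: go left to fir.
      At fir: no left child.
      Visit fir.
      At fir: go right to hop.
        hop is a leaf — visit hop.
    Visit daisy.
    At daisy: go right to yew.
      yew is a leaf — visit yew.
  Visit poppy.
  At poppy: go right to rye.
    At rye: go left to bay.
      bay is a leaf — visit bay.
    Visit rye.
    At rye: no right child.
Full in-order sequence: cedar, plum, ash, teak, pear, ivy, elm, fir, hop, daisy, yew, poppy, bay, rye.

bay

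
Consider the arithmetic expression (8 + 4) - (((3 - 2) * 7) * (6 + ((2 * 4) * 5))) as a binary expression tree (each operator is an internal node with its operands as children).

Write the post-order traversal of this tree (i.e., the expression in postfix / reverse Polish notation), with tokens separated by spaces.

8 4 + 3 2 - 7 * 6 2 4 * 5 * + * -

Post-order on an expression tree gives postfix notation: for each operator, emit left operand, right operand, then the operator.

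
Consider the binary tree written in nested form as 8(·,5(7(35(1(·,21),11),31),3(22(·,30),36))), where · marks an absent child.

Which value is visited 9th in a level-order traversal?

Level-order visits nodes level by level from the root, left to right within each level.
Level 0: 8
Level 1: 5
Level 2: 7, 3
Level 3: 35, 31, 22, 36
Level 4: 1, 11, 30
Level 5: 21
Full level-order sequence: 8, 5, 7, 3, 35, 31, 22, 36, 1, 11, 30, 21.

1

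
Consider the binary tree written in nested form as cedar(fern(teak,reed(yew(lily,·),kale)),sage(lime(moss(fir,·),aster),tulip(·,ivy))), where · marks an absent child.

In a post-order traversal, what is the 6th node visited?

fern

Post-order visits the left subtree, then the right subtree, then the node.
At cedar: go left to fern.
  At fern: go left to teak.
    teak is a leaf — visit teak.
  At fern: go right to reed.
    At reed: go left to yew.
      At yew: go left to lily.
        lily is a leaf — visit lily.
      At yew: no right child.
      Visit yew.
    At reed: go right to kale.
      kale is a leaf — visit kale.
    Visit reed.
  Visit fern.
At cedar: go right to sage.
  At sage: go left to lime.
    At lime: go left to moss.
      At moss: go left to fir.
        fir is a leaf — visit fir.
      At moss: no right child.
      Visit moss.
    At lime: go right to aster.
      aster is a leaf — visit aster.
    Visit lime.
  At sage: go right to tulip.
    At tulip: no left child.
    At tulip: go right to ivy.
      ivy is a leaf — visit ivy.
    Visit tulip.
  Visit sage.
Visit cedar.
Full post-order sequence: teak, lily, yew, kale, reed, fern, fir, moss, aster, lime, ivy, tulip, sage, cedar.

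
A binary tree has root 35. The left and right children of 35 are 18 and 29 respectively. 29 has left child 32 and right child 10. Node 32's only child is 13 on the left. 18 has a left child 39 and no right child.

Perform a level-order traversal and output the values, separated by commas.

35, 18, 29, 39, 32, 10, 13

Level-order visits nodes level by level from the root, left to right within each level.
Level 0: 35
Level 1: 18, 29
Level 2: 39, 32, 10
Level 3: 13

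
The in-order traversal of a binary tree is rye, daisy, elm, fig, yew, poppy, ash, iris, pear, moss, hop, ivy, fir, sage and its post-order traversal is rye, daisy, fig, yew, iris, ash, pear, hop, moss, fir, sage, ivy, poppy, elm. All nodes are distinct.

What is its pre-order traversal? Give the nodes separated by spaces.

elm daisy rye poppy yew fig ivy moss pear ash iris hop sage fir

The last element of post-order is the root; it splits in-order into left and right subtrees.
Root elm: left subtree has 2 nodes {rye, daisy}, right has 11 {fig, yew, poppy, ash, iris, pear, moss, hop, ivy, fir, sage}.
  Root daisy: left subtree has 1 node {rye}, right has 0 { }.
  Root poppy: left subtree has 2 nodes {fig, yew}, right has 8 {ash, iris, pear, moss, hop, ivy, fir, sage}.
    Root yew: left subtree has 1 node {fig}, right has 0 { }.
    Root ivy: left subtree has 5 nodes {ash, iris, pear, moss, hop}, right has 2 {fir, sage}.
      Root moss: left subtree has 3 nodes {ash, iris, pear}, right has 1 {hop}.
        Root pear: left subtree has 2 nodes {ash, iris}, right has 0 { }.
          Root ash: left subtree has 0 nodes { }, right has 1 {iris}.
      Root sage: left subtree has 1 node {fir}, right has 0 { }.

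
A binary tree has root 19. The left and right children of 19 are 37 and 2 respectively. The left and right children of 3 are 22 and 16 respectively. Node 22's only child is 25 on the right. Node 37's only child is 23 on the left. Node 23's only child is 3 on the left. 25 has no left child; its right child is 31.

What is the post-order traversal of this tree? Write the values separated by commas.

Post-order visits the left subtree, then the right subtree, then the node.
At 19: go left to 37.
  At 37: go left to 23.
    At 23: go left to 3.
      At 3: go left to 22.
        At 22: no left child.
        At 22: go right to 25.
          At 25: no left child.
          At 25: go right to 31.
            31 is a leaf — visit 31.
          Visit 25.
        Visit 22.
      At 3: go right to 16.
        16 is a leaf — visit 16.
      Visit 3.
    At 23: no right child.
    Visit 23.
  At 37: no right child.
  Visit 37.
At 19: go right to 2.
  2 is a leaf — visit 2.
Visit 19.

31, 25, 22, 16, 3, 23, 37, 2, 19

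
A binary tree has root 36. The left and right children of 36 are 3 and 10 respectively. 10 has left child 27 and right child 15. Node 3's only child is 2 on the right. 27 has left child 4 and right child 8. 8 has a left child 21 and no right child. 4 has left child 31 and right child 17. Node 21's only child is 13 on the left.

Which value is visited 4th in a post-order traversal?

Post-order visits the left subtree, then the right subtree, then the node.
At 36: go left to 3.
  At 3: no left child.
  At 3: go right to 2.
    2 is a leaf — visit 2.
  Visit 3.
At 36: go right to 10.
  At 10: go left to 27.
    At 27: go left to 4.
      At 4: go left to 31.
        31 is a leaf — visit 31.
      At 4: go right to 17.
        17 is a leaf — visit 17.
      Visit 4.
    At 27: go right to 8.
      At 8: go left to 21.
        At 21: go left to 13.
          13 is a leaf — visit 13.
        At 21: no right child.
        Visit 21.
      At 8: no right child.
      Visit 8.
    Visit 27.
  At 10: go right to 15.
    15 is a leaf — visit 15.
  Visit 10.
Visit 36.
Full post-order sequence: 2, 3, 31, 17, 4, 13, 21, 8, 27, 15, 10, 36.

17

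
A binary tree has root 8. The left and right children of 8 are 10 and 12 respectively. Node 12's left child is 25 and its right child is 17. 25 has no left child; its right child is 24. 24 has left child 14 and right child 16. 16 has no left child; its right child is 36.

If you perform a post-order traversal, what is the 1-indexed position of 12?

Post-order visits the left subtree, then the right subtree, then the node.
At 8: go left to 10.
  10 is a leaf — visit 10.
At 8: go right to 12.
  At 12: go left to 25.
    At 25: no left child.
    At 25: go right to 24.
      At 24: go left to 14.
        14 is a leaf — visit 14.
      At 24: go right to 16.
        At 16: no left child.
        At 16: go right to 36.
          36 is a leaf — visit 36.
        Visit 16.
      Visit 24.
    Visit 25.
  At 12: go right to 17.
    17 is a leaf — visit 17.
  Visit 12.
Visit 8.
Full post-order sequence: 10, 14, 36, 16, 24, 25, 17, 12, 8.

8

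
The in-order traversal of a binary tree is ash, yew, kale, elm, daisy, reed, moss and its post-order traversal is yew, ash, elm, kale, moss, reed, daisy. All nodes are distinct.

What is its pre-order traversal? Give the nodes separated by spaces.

The last element of post-order is the root; it splits in-order into left and right subtrees.
Root daisy: left subtree has 4 nodes {ash, yew, kale, elm}, right has 2 {reed, moss}.
  Root kale: left subtree has 2 nodes {ash, yew}, right has 1 {elm}.
    Root ash: left subtree has 0 nodes { }, right has 1 {yew}.
  Root reed: left subtree has 0 nodes { }, right has 1 {moss}.

daisy kale ash yew elm reed moss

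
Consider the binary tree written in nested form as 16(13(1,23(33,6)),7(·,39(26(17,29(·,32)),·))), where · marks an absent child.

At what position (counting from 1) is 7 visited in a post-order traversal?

11

Post-order visits the left subtree, then the right subtree, then the node.
At 16: go left to 13.
  At 13: go left to 1.
    1 is a leaf — visit 1.
  At 13: go right to 23.
    At 23: go left to 33.
      33 is a leaf — visit 33.
    At 23: go right to 6.
      6 is a leaf — visit 6.
    Visit 23.
  Visit 13.
At 16: go right to 7.
  At 7: no left child.
  At 7: go right to 39.
    At 39: go left to 26.
      At 26: go left to 17.
        17 is a leaf — visit 17.
      At 26: go right to 29.
        At 29: no left child.
        At 29: go right to 32.
          32 is a leaf — visit 32.
        Visit 29.
      Visit 26.
    At 39: no right child.
    Visit 39.
  Visit 7.
Visit 16.
Full post-order sequence: 1, 33, 6, 23, 13, 17, 32, 29, 26, 39, 7, 16.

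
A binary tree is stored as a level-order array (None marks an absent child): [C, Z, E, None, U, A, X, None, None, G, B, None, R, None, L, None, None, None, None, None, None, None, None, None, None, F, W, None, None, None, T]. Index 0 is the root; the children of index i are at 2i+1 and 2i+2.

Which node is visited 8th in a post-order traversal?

A

Post-order visits the left subtree, then the right subtree, then the node.
At C: go left to Z.
  At Z: no left child.
  At Z: go right to U.
    At U: go left to G.
      G is a leaf — visit G.
    At U: go right to B.
      B is a leaf — visit B.
    Visit U.
  Visit Z.
At C: go right to E.
  At E: go left to A.
    At A: no left child.
    At A: go right to R.
      At R: go left to F.
        F is a leaf — visit F.
      At R: go right to W.
        W is a leaf — visit W.
      Visit R.
    Visit A.
  At E: go right to X.
    At X: no left child.
    At X: go right to L.
      At L: no left child.
      At L: go right to T.
        T is a leaf — visit T.
      Visit L.
    Visit X.
  Visit E.
Visit C.
Full post-order sequence: G, B, U, Z, F, W, R, A, T, L, X, E, C.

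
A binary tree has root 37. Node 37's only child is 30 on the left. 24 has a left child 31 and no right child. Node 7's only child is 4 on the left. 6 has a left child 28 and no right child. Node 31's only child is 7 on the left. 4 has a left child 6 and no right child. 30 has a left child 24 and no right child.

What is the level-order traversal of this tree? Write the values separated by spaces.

Level-order visits nodes level by level from the root, left to right within each level.
Level 0: 37
Level 1: 30
Level 2: 24
Level 3: 31
Level 4: 7
Level 5: 4
Level 6: 6
Level 7: 28

37 30 24 31 7 4 6 28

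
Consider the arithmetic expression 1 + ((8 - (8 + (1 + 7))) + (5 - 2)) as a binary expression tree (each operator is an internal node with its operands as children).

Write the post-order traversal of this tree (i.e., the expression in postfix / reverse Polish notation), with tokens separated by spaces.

1 8 8 1 7 + + - 5 2 - + +

Post-order on an expression tree gives postfix notation: for each operator, emit left operand, right operand, then the operator.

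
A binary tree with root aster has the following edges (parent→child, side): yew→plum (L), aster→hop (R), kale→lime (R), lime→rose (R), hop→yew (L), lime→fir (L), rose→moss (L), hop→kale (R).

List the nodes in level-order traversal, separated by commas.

aster, hop, yew, kale, plum, lime, fir, rose, moss

Level-order visits nodes level by level from the root, left to right within each level.
Level 0: aster
Level 1: hop
Level 2: yew, kale
Level 3: plum, lime
Level 4: fir, rose
Level 5: moss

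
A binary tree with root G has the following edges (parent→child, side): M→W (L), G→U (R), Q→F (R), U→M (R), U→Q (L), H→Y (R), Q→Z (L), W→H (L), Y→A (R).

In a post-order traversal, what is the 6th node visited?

H

Post-order visits the left subtree, then the right subtree, then the node.
At G: no left child.
At G: go right to U.
  At U: go left to Q.
    At Q: go left to Z.
      Z is a leaf — visit Z.
    At Q: go right to F.
      F is a leaf — visit F.
    Visit Q.
  At U: go right to M.
    At M: go left to W.
      At W: go left to H.
        At H: no left child.
        At H: go right to Y.
          At Y: no left child.
          At Y: go right to A.
            A is a leaf — visit A.
          Visit Y.
        Visit H.
      At W: no right child.
      Visit W.
    At M: no right child.
    Visit M.
  Visit U.
Visit G.
Full post-order sequence: Z, F, Q, A, Y, H, W, M, U, G.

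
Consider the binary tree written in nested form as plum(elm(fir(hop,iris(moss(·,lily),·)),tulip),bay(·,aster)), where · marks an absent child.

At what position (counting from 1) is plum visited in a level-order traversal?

Level-order visits nodes level by level from the root, left to right within each level.
Level 0: plum
Level 1: elm, bay
Level 2: fir, tulip, aster
Level 3: hop, iris
Level 4: moss
Level 5: lily
Full level-order sequence: plum, elm, bay, fir, tulip, aster, hop, iris, moss, lily.

1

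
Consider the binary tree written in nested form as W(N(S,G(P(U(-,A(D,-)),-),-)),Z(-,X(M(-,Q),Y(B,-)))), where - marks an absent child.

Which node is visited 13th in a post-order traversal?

Z

Post-order visits the left subtree, then the right subtree, then the node.
At W: go left to N.
  At N: go left to S.
    S is a leaf — visit S.
  At N: go right to G.
    At G: go left to P.
      At P: go left to U.
        At U: no left child.
        At U: go right to A.
          At A: go left to D.
            D is a leaf — visit D.
          At A: no right child.
          Visit A.
        Visit U.
      At P: no right child.
      Visit P.
    At G: no right child.
    Visit G.
  Visit N.
At W: go right to Z.
  At Z: no left child.
  At Z: go right to X.
    At X: go left to M.
      At M: no left child.
      At M: go right to Q.
        Q is a leaf — visit Q.
      Visit M.
    At X: go right to Y.
      At Y: go left to B.
        B is a leaf — visit B.
      At Y: no right child.
      Visit Y.
    Visit X.
  Visit Z.
Visit W.
Full post-order sequence: S, D, A, U, P, G, N, Q, M, B, Y, X, Z, W.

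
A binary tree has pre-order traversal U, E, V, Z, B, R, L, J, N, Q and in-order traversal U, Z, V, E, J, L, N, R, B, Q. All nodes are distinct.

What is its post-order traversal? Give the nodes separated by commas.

Z, V, J, N, L, R, Q, B, E, U

The first element of pre-order is the root; it splits in-order into left and right subtrees.
Root U: left subtree has 0 nodes { }, right has 9 {Z, V, E, J, L, N, R, B, Q}.
  Root E: left subtree has 2 nodes {Z, V}, right has 6 {J, L, N, R, B, Q}.
    Root V: left subtree has 1 node {Z}, right has 0 { }.
    Root B: left subtree has 4 nodes {J, L, N, R}, right has 1 {Q}.
      Root R: left subtree has 3 nodes {J, L, N}, right has 0 { }.
        Root L: left subtree has 1 node {J}, right has 1 {N}.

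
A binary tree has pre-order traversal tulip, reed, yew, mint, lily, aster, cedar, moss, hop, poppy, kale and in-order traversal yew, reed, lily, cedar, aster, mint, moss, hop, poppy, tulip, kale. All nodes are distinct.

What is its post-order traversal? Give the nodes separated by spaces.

The first element of pre-order is the root; it splits in-order into left and right subtrees.
Root tulip: left subtree has 9 nodes {yew, reed, lily, cedar, aster, mint, moss, hop, poppy}, right has 1 {kale}.
  Root reed: left subtree has 1 node {yew}, right has 7 {lily, cedar, aster, mint, moss, hop, poppy}.
    Root mint: left subtree has 3 nodes {lily, cedar, aster}, right has 3 {moss, hop, poppy}.
      Root lily: left subtree has 0 nodes { }, right has 2 {cedar, aster}.
        Root aster: left subtree has 1 node {cedar}, right has 0 { }.
      Root moss: left subtree has 0 nodes { }, right has 2 {hop, poppy}.
        Root hop: left subtree has 0 nodes { }, right has 1 {poppy}.

yew cedar aster lily poppy hop moss mint reed kale tulip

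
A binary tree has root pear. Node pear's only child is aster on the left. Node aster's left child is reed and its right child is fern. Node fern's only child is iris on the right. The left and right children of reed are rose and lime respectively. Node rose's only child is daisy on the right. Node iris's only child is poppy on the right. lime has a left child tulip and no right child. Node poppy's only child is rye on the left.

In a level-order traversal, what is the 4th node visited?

Level-order visits nodes level by level from the root, left to right within each level.
Level 0: pear
Level 1: aster
Level 2: reed, fern
Level 3: rose, lime, iris
Level 4: daisy, tulip, poppy
Level 5: rye
Full level-order sequence: pear, aster, reed, fern, rose, lime, iris, daisy, tulip, poppy, rye.

fern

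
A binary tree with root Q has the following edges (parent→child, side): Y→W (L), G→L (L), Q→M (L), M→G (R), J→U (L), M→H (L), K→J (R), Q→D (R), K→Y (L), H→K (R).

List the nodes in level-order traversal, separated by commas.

Level-order visits nodes level by level from the root, left to right within each level.
Level 0: Q
Level 1: M, D
Level 2: H, G
Level 3: K, L
Level 4: Y, J
Level 5: W, U

Q, M, D, H, G, K, L, Y, J, W, U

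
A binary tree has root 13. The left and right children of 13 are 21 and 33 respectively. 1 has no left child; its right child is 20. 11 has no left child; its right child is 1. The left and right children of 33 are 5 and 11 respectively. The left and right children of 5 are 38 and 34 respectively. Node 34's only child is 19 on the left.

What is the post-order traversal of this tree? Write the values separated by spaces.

Post-order visits the left subtree, then the right subtree, then the node.
At 13: go left to 21.
  21 is a leaf — visit 21.
At 13: go right to 33.
  At 33: go left to 5.
    At 5: go left to 38.
      38 is a leaf — visit 38.
    At 5: go right to 34.
      At 34: go left to 19.
        19 is a leaf — visit 19.
      At 34: no right child.
      Visit 34.
    Visit 5.
  At 33: go right to 11.
    At 11: no left child.
    At 11: go right to 1.
      At 1: no left child.
      At 1: go right to 20.
        20 is a leaf — visit 20.
      Visit 1.
    Visit 11.
  Visit 33.
Visit 13.

21 38 19 34 5 20 1 11 33 13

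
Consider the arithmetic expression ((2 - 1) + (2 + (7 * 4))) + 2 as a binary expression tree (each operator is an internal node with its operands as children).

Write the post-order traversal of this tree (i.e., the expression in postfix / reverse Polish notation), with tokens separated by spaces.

Post-order on an expression tree gives postfix notation: for each operator, emit left operand, right operand, then the operator.

2 1 - 2 7 4 * + + 2 +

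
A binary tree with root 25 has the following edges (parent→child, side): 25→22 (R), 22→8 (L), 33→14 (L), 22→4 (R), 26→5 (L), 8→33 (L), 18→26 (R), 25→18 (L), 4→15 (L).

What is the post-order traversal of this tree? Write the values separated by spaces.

5 26 18 14 33 8 15 4 22 25

Post-order visits the left subtree, then the right subtree, then the node.
At 25: go left to 18.
  At 18: no left child.
  At 18: go right to 26.
    At 26: go left to 5.
      5 is a leaf — visit 5.
    At 26: no right child.
    Visit 26.
  Visit 18.
At 25: go right to 22.
  At 22: go left to 8.
    At 8: go left to 33.
      At 33: go left to 14.
        14 is a leaf — visit 14.
      At 33: no right child.
      Visit 33.
    At 8: no right child.
    Visit 8.
  At 22: go right to 4.
    At 4: go left to 15.
      15 is a leaf — visit 15.
    At 4: no right child.
    Visit 4.
  Visit 22.
Visit 25.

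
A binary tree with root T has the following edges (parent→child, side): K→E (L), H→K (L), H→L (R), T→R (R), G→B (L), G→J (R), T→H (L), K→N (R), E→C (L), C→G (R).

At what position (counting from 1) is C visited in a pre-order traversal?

Pre-order visits the node, then its left subtree, then its right subtree.
Visit T.
At T: go left to H.
  Visit H.
  At H: go left to K.
    Visit K.
    At K: go left to E.
      Visit E.
      At E: go left to C.
        Visit C.
        At C: no left child.
        At C: go right to G.
          Visit G.
          At G: go left to B.
            B is a leaf — visit B.
          At G: go right to J.
            J is a leaf — visit J.
      At E: no right child.
    At K: go right to N.
      N is a leaf — visit N.
  At H: go right to L.
    L is a leaf — visit L.
At T: go right to R.
  R is a leaf — visit R.
Full pre-order sequence: T, H, K, E, C, G, B, J, N, L, R.

5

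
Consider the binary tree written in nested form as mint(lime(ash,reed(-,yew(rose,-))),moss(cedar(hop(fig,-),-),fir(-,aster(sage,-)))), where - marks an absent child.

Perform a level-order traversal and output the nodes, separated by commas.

mint, lime, moss, ash, reed, cedar, fir, yew, hop, aster, rose, fig, sage

Level-order visits nodes level by level from the root, left to right within each level.
Level 0: mint
Level 1: lime, moss
Level 2: ash, reed, cedar, fir
Level 3: yew, hop, aster
Level 4: rose, fig, sage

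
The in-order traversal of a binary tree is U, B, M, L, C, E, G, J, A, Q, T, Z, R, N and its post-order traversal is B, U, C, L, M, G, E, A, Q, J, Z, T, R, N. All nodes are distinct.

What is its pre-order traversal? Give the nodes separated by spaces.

N R T J E M U B L C G Q A Z

The last element of post-order is the root; it splits in-order into left and right subtrees.
Root N: left subtree has 13 nodes {U, B, M, L, C, E, G, J, A, Q, T, Z, R}, right has 0 { }.
  Root R: left subtree has 12 nodes {U, B, M, L, C, E, G, J, A, Q, T, Z}, right has 0 { }.
    Root T: left subtree has 10 nodes {U, B, M, L, C, E, G, J, A, Q}, right has 1 {Z}.
      Root J: left subtree has 7 nodes {U, B, M, L, C, E, G}, right has 2 {A, Q}.
        Root E: left subtree has 5 nodes {U, B, M, L, C}, right has 1 {G}.
          Root M: left subtree has 2 nodes {U, B}, right has 2 {L, C}.
            Root U: left subtree has 0 nodes { }, right has 1 {B}.
            Root L: left subtree has 0 nodes { }, right has 1 {C}.
        Root Q: left subtree has 1 node {A}, right has 0 { }.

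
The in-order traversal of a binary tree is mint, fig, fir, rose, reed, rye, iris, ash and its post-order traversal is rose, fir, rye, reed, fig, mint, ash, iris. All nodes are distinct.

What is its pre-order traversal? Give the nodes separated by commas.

iris, mint, fig, reed, fir, rose, rye, ash

The last element of post-order is the root; it splits in-order into left and right subtrees.
Root iris: left subtree has 6 nodes {mint, fig, fir, rose, reed, rye}, right has 1 {ash}.
  Root mint: left subtree has 0 nodes { }, right has 5 {fig, fir, rose, reed, rye}.
    Root fig: left subtree has 0 nodes { }, right has 4 {fir, rose, reed, rye}.
      Root reed: left subtree has 2 nodes {fir, rose}, right has 1 {rye}.
        Root fir: left subtree has 0 nodes { }, right has 1 {rose}.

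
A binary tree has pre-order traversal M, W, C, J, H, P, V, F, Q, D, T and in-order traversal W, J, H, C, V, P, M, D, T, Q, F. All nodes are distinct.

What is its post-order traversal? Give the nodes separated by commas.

The first element of pre-order is the root; it splits in-order into left and right subtrees.
Root M: left subtree has 6 nodes {W, J, H, C, V, P}, right has 4 {D, T, Q, F}.
  Root W: left subtree has 0 nodes { }, right has 5 {J, H, C, V, P}.
    Root C: left subtree has 2 nodes {J, H}, right has 2 {V, P}.
      Root J: left subtree has 0 nodes { }, right has 1 {H}.
      Root P: left subtree has 1 node {V}, right has 0 { }.
  Root F: left subtree has 3 nodes {D, T, Q}, right has 0 { }.
    Root Q: left subtree has 2 nodes {D, T}, right has 0 { }.
      Root D: left subtree has 0 nodes { }, right has 1 {T}.

H, J, V, P, C, W, T, D, Q, F, M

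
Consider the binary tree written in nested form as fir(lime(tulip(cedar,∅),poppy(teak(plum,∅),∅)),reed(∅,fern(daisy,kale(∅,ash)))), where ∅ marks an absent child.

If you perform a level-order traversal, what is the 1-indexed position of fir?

1

Level-order visits nodes level by level from the root, left to right within each level.
Level 0: fir
Level 1: lime, reed
Level 2: tulip, poppy, fern
Level 3: cedar, teak, daisy, kale
Level 4: plum, ash
Full level-order sequence: fir, lime, reed, tulip, poppy, fern, cedar, teak, daisy, kale, plum, ash.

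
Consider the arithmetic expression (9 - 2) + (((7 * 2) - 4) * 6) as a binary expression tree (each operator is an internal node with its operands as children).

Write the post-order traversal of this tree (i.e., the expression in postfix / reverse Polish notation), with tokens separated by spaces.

Post-order on an expression tree gives postfix notation: for each operator, emit left operand, right operand, then the operator.

9 2 - 7 2 * 4 - 6 * +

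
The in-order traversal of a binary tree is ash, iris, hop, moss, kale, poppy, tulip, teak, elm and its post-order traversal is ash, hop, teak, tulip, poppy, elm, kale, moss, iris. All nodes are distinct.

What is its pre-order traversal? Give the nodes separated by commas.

iris, ash, moss, hop, kale, elm, poppy, tulip, teak

The last element of post-order is the root; it splits in-order into left and right subtrees.
Root iris: left subtree has 1 node {ash}, right has 7 {hop, moss, kale, poppy, tulip, teak, elm}.
  Root moss: left subtree has 1 node {hop}, right has 5 {kale, poppy, tulip, teak, elm}.
    Root kale: left subtree has 0 nodes { }, right has 4 {poppy, tulip, teak, elm}.
      Root elm: left subtree has 3 nodes {poppy, tulip, teak}, right has 0 { }.
        Root poppy: left subtree has 0 nodes { }, right has 2 {tulip, teak}.
          Root tulip: left subtree has 0 nodes { }, right has 1 {teak}.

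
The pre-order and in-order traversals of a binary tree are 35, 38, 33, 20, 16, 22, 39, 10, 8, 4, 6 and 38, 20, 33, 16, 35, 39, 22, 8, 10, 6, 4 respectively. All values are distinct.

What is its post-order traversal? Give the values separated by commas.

The first element of pre-order is the root; it splits in-order into left and right subtrees.
Root 35: left subtree has 4 nodes {38, 20, 33, 16}, right has 6 {39, 22, 8, 10, 6, 4}.
  Root 38: left subtree has 0 nodes { }, right has 3 {20, 33, 16}.
    Root 33: left subtree has 1 node {20}, right has 1 {16}.
  Root 22: left subtree has 1 node {39}, right has 4 {8, 10, 6, 4}.
    Root 10: left subtree has 1 node {8}, right has 2 {6, 4}.
      Root 4: left subtree has 1 node {6}, right has 0 { }.

20, 16, 33, 38, 39, 8, 6, 4, 10, 22, 35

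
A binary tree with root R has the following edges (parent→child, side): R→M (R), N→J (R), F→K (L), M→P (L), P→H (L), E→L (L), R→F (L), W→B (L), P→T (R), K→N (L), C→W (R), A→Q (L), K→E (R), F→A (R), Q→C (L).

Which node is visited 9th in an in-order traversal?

W

In-order visits the left subtree, then the node, then the right subtree.
At R: go left to F.
  At F: go left to K.
    At K: go left to N.
      At N: no left child.
      Visit N.
      At N: go right to J.
        J is a leaf — visit J.
    Visit K.
    At K: go right to E.
      At E: go left to L.
        L is a leaf — visit L.
      Visit E.
      At E: no right child.
  Visit F.
  At F: go right to A.
    At A: go left to Q.
      At Q: go left to C.
        At C: no left child.
        Visit C.
        At C: go right to W.
          At W: go left to B.
            B is a leaf — visit B.
          Visit W.
          At W: no right child.
      Visit Q.
      At Q: no right child.
    Visit A.
    At A: no right child.
Visit R.
At R: go right to M.
  At M: go left to P.
    At P: go left to H.
      H is a leaf — visit H.
    Visit P.
    At P: go right to T.
      T is a leaf — visit T.
  Visit M.
  At M: no right child.
Full in-order sequence: N, J, K, L, E, F, C, B, W, Q, A, R, H, P, T, M.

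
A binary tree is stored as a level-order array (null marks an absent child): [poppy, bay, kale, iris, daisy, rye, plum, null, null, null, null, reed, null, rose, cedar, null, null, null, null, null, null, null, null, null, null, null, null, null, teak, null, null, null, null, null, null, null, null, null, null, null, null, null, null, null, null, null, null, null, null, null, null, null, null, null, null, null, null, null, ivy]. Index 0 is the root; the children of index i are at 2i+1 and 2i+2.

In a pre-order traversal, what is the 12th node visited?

Pre-order visits the node, then its left subtree, then its right subtree.
Visit poppy.
At poppy: go left to bay.
  Visit bay.
  At bay: go left to iris.
    iris is a leaf — visit iris.
  At bay: go right to daisy.
    daisy is a leaf — visit daisy.
At poppy: go right to kale.
  Visit kale.
  At kale: go left to rye.
    Visit rye.
    At rye: go left to reed.
      reed is a leaf — visit reed.
    At rye: no right child.
  At kale: go right to plum.
    Visit plum.
    At plum: go left to rose.
      Visit rose.
      At rose: no left child.
      At rose: go right to teak.
        Visit teak.
        At teak: no left child.
        At teak: go right to ivy.
          ivy is a leaf — visit ivy.
    At plum: go right to cedar.
      cedar is a leaf — visit cedar.
Full pre-order sequence: poppy, bay, iris, daisy, kale, rye, reed, plum, rose, teak, ivy, cedar.

cedar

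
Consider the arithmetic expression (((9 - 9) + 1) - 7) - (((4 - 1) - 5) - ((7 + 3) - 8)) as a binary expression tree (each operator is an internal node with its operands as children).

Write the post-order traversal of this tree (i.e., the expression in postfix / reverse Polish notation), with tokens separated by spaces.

9 9 - 1 + 7 - 4 1 - 5 - 7 3 + 8 - - -

Post-order on an expression tree gives postfix notation: for each operator, emit left operand, right operand, then the operator.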